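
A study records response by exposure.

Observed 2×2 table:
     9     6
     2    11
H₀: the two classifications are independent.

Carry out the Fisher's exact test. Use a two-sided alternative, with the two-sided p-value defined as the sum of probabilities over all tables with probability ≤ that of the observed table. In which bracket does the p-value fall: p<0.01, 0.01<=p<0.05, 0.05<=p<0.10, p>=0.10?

Margins: r₁=15, r₂=13, c₁=11, c₂=17, n=28
p_obs = C(15,9)·C(13,2)/C(28,11); sum pmf over tables with pmf ≤ p_obs
p-value (two-sided) = 0.02376
→ bracket: 0.01<=p<0.05

p-value bracket: 0.01<=p<0.05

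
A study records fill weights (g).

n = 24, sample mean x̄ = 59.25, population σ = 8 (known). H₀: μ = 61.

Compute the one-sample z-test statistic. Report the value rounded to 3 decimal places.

SE = σ/√n = 8/√24 = 1.6330
z = (x̄−μ₀)/SE = (59.25−61)/1.6330 = -1.0717

test statistic = -1.072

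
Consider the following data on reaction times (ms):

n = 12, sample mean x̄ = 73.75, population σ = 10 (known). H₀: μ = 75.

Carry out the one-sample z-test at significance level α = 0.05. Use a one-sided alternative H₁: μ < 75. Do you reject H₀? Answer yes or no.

reject H₀: no

SE = σ/√n = 10/√12 = 2.8868
z = (x̄−μ₀)/SE = (73.75−75)/2.8868 = -0.4330
p-value (one-sided, H₁ less) = 0.33250
At α=0.05: p ≥ α → fail to reject H₀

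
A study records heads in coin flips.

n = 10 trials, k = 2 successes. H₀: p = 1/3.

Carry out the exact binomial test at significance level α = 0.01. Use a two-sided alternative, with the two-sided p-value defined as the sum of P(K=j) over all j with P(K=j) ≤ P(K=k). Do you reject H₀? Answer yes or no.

reject H₀: no

Exact binomial: n=10, k=2, p₀=1/3=0.3333
P(X=j) = C(n,j)·p₀^j·(1−p₀)^(n−j); p = Σ P(X=j) over j with P(X=j) ≤ P(X=2)
p-value (two-sided) = 0.51227
At α=0.01: p ≥ α → fail to reject H₀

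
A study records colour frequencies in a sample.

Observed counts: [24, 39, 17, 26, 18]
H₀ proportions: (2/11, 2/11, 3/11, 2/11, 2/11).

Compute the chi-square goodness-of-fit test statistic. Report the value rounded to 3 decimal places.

test statistic = 21.913

n = 124; E_i = n·p_i = [22.55, 22.55, 33.82, 22.55, 22.55]
χ² = (24−22.55)²/22.55 + (39−22.55)²/22.55 + (17−33.82)²/33.82 + (26−22.55)²/22.55 + (18−22.55)²/22.55 = 21.9126
df = 4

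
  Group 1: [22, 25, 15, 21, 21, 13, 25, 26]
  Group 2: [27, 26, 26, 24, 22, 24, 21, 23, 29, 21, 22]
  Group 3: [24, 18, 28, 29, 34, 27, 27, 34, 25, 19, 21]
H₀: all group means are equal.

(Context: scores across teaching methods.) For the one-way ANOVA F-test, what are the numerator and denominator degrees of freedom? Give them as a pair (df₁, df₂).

k = 3 groups, N = 30 total
df = (k−1, N−k) = (3−1, 30−3) = (2, 27)

degrees of freedom = [2, 27]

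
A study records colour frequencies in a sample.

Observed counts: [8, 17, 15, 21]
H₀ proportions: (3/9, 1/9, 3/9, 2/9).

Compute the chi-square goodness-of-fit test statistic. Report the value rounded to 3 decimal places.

test statistic = 28.385

n = 61; E_i = n·p_i = [20.33, 6.78, 20.33, 13.56]
χ² = (8−20.33)²/20.33 + (17−6.78)²/6.78 + (15−20.33)²/20.33 + (21−13.56)²/13.56 = 28.3852
df = 3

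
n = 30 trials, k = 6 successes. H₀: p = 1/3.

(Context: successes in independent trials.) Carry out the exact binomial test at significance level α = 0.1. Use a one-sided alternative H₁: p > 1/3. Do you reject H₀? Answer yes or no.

Exact binomial: n=30, k=6, p₀=1/3=0.3333
P(X≥6) from Σ C(n,i)·p₀^i·(1−p₀)^(n−i)
p-value (one-sided, H₁ greater) = 0.96455
At α=0.1: p ≥ α → fail to reject H₀

reject H₀: no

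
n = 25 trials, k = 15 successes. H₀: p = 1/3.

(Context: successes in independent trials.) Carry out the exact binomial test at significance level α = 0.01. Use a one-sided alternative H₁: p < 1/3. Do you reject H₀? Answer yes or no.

Exact binomial: n=25, k=15, p₀=1/3=0.3333
P(X≤15) from Σ C(n,i)·p₀^i·(1−p₀)^(n−i)
p-value (one-sided, H₁ less) = 0.99835
At α=0.01: p ≥ α → fail to reject H₀

reject H₀: no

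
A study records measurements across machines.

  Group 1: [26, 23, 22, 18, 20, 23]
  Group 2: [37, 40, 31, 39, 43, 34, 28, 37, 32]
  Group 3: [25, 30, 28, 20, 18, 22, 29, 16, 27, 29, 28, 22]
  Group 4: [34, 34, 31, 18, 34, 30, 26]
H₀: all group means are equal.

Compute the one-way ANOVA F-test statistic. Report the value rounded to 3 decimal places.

Group means [22.00, 35.67, 24.50, 29.57], grand mean 28.059
SSB = Σnᵢ(x̄ᵢ−x̄)² = 909.168; SSW = ΣΣ(x−x̄ᵢ)² = 678.714
MSB = 909.168/3 = 303.0560; MSW = 678.714/30 = 22.6238
F = MSB/MSW = 13.3954
df = (3, 30)

test statistic = 13.395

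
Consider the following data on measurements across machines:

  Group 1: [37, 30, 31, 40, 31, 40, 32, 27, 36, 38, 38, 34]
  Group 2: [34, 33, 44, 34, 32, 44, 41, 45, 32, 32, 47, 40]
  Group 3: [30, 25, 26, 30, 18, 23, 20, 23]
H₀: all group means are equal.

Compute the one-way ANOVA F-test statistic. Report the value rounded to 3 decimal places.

test statistic = 19.156

Group means [34.50, 38.17, 24.38], grand mean 33.344
SSB = Σnᵢ(x̄ᵢ−x̄)² = 938.677; SSW = ΣΣ(x−x̄ᵢ)² = 710.542
MSB = 938.677/2 = 469.3385; MSW = 710.542/29 = 24.5014
F = MSB/MSW = 19.1556
df = (2, 29)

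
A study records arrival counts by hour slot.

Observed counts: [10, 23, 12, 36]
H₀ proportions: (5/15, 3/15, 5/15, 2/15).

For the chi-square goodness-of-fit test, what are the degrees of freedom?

degrees of freedom = 3

df = k − 1 = 4 − 1 = 3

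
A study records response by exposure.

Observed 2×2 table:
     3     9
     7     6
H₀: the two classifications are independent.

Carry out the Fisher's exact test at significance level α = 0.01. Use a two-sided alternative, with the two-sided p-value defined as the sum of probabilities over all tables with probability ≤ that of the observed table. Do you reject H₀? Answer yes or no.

reject H₀: no

Margins: r₁=12, r₂=13, c₁=10, c₂=15, n=25
p_obs = C(12,3)·C(13,7)/C(25,10); sum pmf over tables with pmf ≤ p_obs
p-value (two-sided) = 0.22619
At α=0.01: p ≥ α → fail to reject H₀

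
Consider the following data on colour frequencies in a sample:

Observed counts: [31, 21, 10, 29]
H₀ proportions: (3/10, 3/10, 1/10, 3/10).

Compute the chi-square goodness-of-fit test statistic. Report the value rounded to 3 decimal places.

n = 91; E_i = n·p_i = [27.30, 27.30, 9.10, 27.30]
χ² = (31−27.30)²/27.30 + (21−27.30)²/27.30 + (10−9.10)²/9.10 + (29−27.30)²/27.30 = 2.1502
df = 3

test statistic = 2.150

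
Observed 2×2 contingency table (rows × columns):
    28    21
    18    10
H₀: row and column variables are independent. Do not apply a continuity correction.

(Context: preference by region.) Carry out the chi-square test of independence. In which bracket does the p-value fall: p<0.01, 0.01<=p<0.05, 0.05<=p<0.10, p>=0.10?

p-value bracket: p>=0.10

Row totals [49, 28], col totals [46, 31], n=77
χ² = (28−29.27)²/29.27 + (21−19.73)²/19.73 + (18−16.73)²/16.73 + (10−11.27)²/11.27 = 0.3780
df = 1
p-value (upper-tail) = 0.53869
→ bracket: p>=0.10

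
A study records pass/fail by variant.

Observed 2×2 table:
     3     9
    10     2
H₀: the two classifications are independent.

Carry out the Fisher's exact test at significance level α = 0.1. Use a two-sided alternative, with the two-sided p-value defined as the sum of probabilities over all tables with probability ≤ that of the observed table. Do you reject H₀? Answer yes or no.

reject H₀: yes

Margins: r₁=12, r₂=12, c₁=13, c₂=11, n=24
p_obs = C(12,3)·C(12,10)/C(24,13); sum pmf over tables with pmf ≤ p_obs
p-value (two-sided) = 0.01228
At α=0.1: p < α → reject H₀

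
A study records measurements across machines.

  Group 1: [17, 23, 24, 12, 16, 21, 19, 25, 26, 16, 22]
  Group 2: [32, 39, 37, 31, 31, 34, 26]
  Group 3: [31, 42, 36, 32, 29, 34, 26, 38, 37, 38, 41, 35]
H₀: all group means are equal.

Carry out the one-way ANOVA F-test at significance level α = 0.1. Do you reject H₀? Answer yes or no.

Group means [20.09, 32.86, 34.92], grand mean 29.000
SSB = Σnᵢ(x̄ᵢ−x̄)² = 1397.317; SSW = ΣΣ(x−x̄ᵢ)² = 558.683
MSB = 1397.317/2 = 698.6585; MSW = 558.683/27 = 20.6920
F = MSB/MSW = 33.7647
df = (2, 27)
p-value (upper-tail) = 0.00000
At α=0.1: p < α → reject H₀

reject H₀: yes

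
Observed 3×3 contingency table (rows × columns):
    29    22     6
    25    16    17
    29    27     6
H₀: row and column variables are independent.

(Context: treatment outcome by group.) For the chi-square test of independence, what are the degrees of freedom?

degrees of freedom = 4

df = (r−1)(c−1) = (3−1)·(3−1) = 4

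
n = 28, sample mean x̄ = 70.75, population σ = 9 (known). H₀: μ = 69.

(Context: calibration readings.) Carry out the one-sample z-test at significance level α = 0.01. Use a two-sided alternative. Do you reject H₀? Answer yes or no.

reject H₀: no

SE = σ/√n = 9/√28 = 1.7008
z = (x̄−μ₀)/SE = (70.75−69)/1.7008 = 1.0289
p-value (two-sided) = 0.30353
At α=0.01: p ≥ α → fail to reject H₀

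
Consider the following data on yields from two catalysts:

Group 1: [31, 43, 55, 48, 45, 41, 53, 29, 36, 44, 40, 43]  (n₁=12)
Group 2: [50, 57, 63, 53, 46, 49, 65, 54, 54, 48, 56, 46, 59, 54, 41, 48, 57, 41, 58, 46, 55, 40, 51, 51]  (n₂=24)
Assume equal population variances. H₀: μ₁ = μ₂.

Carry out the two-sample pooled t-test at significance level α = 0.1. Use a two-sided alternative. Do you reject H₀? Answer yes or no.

reject H₀: yes

x̄₁=42.333, s₁=7.808, n₁=12
x̄₂=51.750, s₂=6.602, n₂=24
s_p² = [11·7.808² + 23·6.602²]/34 = 49.2108
SE = √(s_p²·(1/12+1/24)) = 2.4802
t = (42.333−51.750)/2.4802 = -3.7968
df = 34
p-value (two-sided) = 0.00058
At α=0.1: p < α → reject H₀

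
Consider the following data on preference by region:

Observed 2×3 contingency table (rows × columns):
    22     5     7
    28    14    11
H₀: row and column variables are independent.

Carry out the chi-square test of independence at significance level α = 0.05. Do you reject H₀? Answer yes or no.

reject H₀: no

Row totals [34, 53], col totals [50, 19, 18], n=87
χ² = (22−19.54)²/19.54 + (5−7.43)²/7.43 + (7−7.03)²/7.03 + (28−30.46)²/30.46 + (14−11.57)²/11.57 + (11−10.97)²/10.97 = 1.8089
df = 2
p-value (upper-tail) = 0.40477
At α=0.05: p ≥ α → fail to reject H₀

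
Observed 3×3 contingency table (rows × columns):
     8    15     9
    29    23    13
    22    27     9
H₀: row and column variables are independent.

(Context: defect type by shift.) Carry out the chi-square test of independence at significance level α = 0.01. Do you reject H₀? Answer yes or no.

Row totals [32, 65, 58], col totals [59, 65, 31], n=155
χ² = (8−12.18)²/12.18 + (15−13.42)²/13.42 + (9−6.40)²/6.40 + (29−24.74)²/24.74 + (23−27.26)²/27.26 + (13−13.00)²/13.00 + (22−22.08)²/22.08 + (27−24.32)²/24.32 + (9−11.60)²/11.60 = 4.9530
df = 4
p-value (upper-tail) = 0.29215
At α=0.01: p ≥ α → fail to reject H₀

reject H₀: no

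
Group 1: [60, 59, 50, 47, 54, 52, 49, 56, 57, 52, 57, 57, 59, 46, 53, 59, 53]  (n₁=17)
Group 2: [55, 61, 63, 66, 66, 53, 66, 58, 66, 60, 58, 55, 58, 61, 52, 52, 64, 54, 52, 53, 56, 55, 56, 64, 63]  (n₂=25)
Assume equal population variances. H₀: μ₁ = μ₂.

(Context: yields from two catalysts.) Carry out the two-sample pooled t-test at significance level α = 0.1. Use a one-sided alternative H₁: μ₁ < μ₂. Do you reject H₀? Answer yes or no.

reject H₀: yes

x̄₁=54.118, s₁=4.372, n₁=17
x̄₂=58.680, s₂=4.989, n₂=25
s_p² = [16·4.372² + 24·4.989²]/40 = 22.5801
SE = √(s_p²·(1/17+1/25)) = 1.4938
t = (54.118−58.680)/1.4938 = -3.0542
df = 40
p-value (one-sided, H₁ less) = 0.00200
At α=0.1: p < α → reject H₀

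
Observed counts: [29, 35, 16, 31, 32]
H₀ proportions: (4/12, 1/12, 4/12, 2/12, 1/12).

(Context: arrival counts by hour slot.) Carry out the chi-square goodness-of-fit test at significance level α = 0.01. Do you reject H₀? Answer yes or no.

reject H₀: yes

n = 143; E_i = n·p_i = [47.67, 11.92, 47.67, 23.83, 11.92]
χ² = (29−47.67)²/47.67 + (35−11.92)²/11.92 + (16−47.67)²/47.67 + (31−23.83)²/23.83 + (32−11.92)²/11.92 = 109.0629
df = 4
p-value (upper-tail) = 0.00000
At α=0.01: p < α → reject H₀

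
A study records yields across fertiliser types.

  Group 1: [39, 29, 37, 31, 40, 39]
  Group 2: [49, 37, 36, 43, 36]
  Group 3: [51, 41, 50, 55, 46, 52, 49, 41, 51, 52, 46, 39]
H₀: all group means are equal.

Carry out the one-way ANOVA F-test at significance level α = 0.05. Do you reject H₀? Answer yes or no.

Group means [35.83, 40.20, 47.75], grand mean 43.000
SSB = Σnᵢ(x̄ᵢ−x̄)² = 618.117; SSW = ΣΣ(x−x̄ᵢ)² = 529.883
MSB = 618.117/2 = 309.0583; MSW = 529.883/20 = 26.4942
F = MSB/MSW = 11.6651
df = (2, 20)
p-value (upper-tail) = 0.00044
At α=0.05: p < α → reject H₀

reject H₀: yes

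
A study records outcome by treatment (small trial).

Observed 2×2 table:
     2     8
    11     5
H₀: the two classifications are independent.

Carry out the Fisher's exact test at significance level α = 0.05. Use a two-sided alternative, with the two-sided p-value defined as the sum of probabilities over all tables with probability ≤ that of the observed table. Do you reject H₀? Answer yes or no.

reject H₀: yes

Margins: r₁=10, r₂=16, c₁=13, c₂=13, n=26
p_obs = C(10,2)·C(16,11)/C(26,13); sum pmf over tables with pmf ≤ p_obs
p-value (two-sided) = 0.04141
At α=0.05: p < α → reject H₀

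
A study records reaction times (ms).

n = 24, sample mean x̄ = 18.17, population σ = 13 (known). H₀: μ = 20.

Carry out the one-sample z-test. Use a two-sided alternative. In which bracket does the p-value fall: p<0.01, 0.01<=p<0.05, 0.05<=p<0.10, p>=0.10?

SE = σ/√n = 13/√24 = 2.6536
z = (x̄−μ₀)/SE = (18.17−20)/2.6536 = -0.6896
p-value (two-sided) = 0.49043
→ bracket: p>=0.10

p-value bracket: p>=0.10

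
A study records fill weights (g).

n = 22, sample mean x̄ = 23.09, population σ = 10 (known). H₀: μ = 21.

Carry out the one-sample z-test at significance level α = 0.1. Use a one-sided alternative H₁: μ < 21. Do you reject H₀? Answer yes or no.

reject H₀: no

SE = σ/√n = 10/√22 = 2.1320
z = (x̄−μ₀)/SE = (23.09−21)/2.1320 = 0.9803
p-value (one-sided, H₁ less) = 0.83653
At α=0.1: p ≥ α → fail to reject H₀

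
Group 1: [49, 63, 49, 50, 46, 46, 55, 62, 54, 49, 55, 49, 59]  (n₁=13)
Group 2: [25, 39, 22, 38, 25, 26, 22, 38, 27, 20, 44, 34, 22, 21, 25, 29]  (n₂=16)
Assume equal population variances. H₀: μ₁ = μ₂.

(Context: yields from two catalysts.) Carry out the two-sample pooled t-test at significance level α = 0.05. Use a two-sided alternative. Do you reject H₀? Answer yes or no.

x̄₁=52.769, s₁=5.747, n₁=13
x̄₂=28.562, s₂=7.580, n₂=16
s_p² = [12·5.747² + 15·7.580²]/27 = 46.6017
SE = √(s_p²·(1/13+1/16)) = 2.5490
t = (52.769−28.562)/2.5490 = 9.4966
df = 27
p-value (two-sided) = 0.00000
At α=0.05: p < α → reject H₀

reject H₀: yes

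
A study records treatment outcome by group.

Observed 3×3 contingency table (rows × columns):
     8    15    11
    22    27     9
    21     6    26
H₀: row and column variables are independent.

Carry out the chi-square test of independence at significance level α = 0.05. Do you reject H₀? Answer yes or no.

reject H₀: yes

Row totals [34, 58, 53], col totals [51, 48, 46], n=145
χ² = (8−11.96)²/11.96 + (15−11.26)²/11.26 + (11−10.79)²/10.79 + (22−20.40)²/20.40 + (27−19.20)²/19.20 + (9−18.40)²/18.40 + (21−18.64)²/18.64 + (6−17.54)²/17.54 + (26−16.81)²/16.81 = 23.5711
df = 4
p-value (upper-tail) = 0.00010
At α=0.05: p < α → reject H₀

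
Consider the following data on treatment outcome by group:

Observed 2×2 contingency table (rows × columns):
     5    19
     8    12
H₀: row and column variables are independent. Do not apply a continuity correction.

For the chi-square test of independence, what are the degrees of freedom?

df = (r−1)(c−1) = (2−1)·(2−1) = 1

degrees of freedom = 1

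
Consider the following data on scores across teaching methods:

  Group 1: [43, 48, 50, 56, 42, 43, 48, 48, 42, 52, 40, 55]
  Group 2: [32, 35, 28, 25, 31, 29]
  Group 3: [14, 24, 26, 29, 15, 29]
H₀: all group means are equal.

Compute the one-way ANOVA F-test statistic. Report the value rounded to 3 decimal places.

test statistic = 48.343

Group means [47.25, 30.00, 22.83], grand mean 36.833
SSB = Σnᵢ(x̄ᵢ−x̄)² = 2758.250; SSW = ΣΣ(x−x̄ᵢ)² = 599.083
MSB = 2758.250/2 = 1379.1250; MSW = 599.083/21 = 28.5278
F = MSB/MSW = 48.3432
df = (2, 21)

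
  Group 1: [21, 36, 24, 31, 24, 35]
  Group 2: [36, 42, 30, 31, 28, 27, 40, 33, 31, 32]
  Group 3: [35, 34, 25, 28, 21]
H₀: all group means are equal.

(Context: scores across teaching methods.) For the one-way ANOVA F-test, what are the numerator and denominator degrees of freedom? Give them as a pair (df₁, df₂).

degrees of freedom = [2, 18]

k = 3 groups, N = 21 total
df = (k−1, N−k) = (3−1, 21−3) = (2, 18)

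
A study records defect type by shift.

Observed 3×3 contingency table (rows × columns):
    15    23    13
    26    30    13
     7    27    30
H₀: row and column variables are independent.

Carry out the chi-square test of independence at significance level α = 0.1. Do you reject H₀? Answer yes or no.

reject H₀: yes

Row totals [51, 69, 64], col totals [48, 80, 56], n=184
χ² = (15−13.30)²/13.30 + (23−22.17)²/22.17 + (13−15.52)²/15.52 + (26−18.00)²/18.00 + (30−30.00)²/30.00 + (13−21.00)²/21.00 + (7−16.70)²/16.70 + (27−27.83)²/27.83 + (30−19.48)²/19.48 = 18.5984
df = 4
p-value (upper-tail) = 0.00094
At α=0.1: p < α → reject H₀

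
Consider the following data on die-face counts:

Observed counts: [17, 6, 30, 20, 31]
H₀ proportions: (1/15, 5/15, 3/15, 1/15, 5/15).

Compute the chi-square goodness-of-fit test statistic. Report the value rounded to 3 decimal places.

n = 104; E_i = n·p_i = [6.93, 34.67, 20.80, 6.93, 34.67]
χ² = (17−6.93)²/6.93 + (6−34.67)²/34.67 + (30−20.80)²/20.80 + (20−6.93)²/6.93 + (31−34.67)²/34.67 = 67.4038
df = 4

test statistic = 67.404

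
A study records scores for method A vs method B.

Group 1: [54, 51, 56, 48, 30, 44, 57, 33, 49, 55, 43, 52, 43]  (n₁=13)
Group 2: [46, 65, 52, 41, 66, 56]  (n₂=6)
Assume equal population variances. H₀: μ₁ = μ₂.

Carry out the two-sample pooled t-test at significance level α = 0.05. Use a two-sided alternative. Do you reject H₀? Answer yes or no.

reject H₀: no

x̄₁=47.308, s₁=8.489, n₁=13
x̄₂=54.333, s₂=10.053, n₂=6
s_p² = [12·8.489² + 5·10.053²]/17 = 80.5943
SE = √(s_p²·(1/13+1/6)) = 4.4308
t = (47.308−54.333)/4.4308 = -1.5856
df = 17
p-value (two-sided) = 0.13125
At α=0.05: p ≥ α → fail to reject H₀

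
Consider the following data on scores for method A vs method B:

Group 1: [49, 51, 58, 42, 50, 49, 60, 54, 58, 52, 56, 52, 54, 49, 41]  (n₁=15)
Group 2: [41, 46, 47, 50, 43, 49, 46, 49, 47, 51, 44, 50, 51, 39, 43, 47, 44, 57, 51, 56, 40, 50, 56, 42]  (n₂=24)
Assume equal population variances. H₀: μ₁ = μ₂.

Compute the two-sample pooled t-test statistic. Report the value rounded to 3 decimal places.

x̄₁=51.667, s₁=5.420, n₁=15
x̄₂=47.458, s₂=4.961, n₂=24
s_p² = [14·5.420² + 23·4.961²]/37 = 26.4133
SE = √(s_p²·(1/15+1/24)) = 1.6916
t = (51.667−47.458)/1.6916 = 2.4878
df = 37

test statistic = 2.488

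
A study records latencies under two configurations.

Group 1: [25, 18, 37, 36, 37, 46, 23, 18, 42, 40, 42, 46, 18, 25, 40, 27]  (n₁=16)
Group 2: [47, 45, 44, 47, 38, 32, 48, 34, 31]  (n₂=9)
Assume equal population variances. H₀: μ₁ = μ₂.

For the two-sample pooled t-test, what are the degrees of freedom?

degrees of freedom = 23

df = n₁ + n₂ − 2 = 16 + 9 − 2 = 23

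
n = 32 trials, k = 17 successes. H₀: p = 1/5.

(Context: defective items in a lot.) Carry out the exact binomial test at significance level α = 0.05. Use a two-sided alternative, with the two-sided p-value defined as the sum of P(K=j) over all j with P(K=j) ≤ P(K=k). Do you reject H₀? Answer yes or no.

Exact binomial: n=32, k=17, p₀=1/5=0.2000
P(X=j) = C(n,j)·p₀^j·(1−p₀)^(n−j); p = Σ P(X=j) over j with P(X=j) ≤ P(X=17)
p-value (two-sided) = 0.00003
At α=0.05: p < α → reject H₀

reject H₀: yes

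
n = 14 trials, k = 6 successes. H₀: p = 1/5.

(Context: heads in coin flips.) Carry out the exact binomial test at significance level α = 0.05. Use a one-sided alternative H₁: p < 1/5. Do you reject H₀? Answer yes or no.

Exact binomial: n=14, k=6, p₀=1/5=0.2000
P(X≤6) from Σ C(n,i)·p₀^i·(1−p₀)^(n−i)
p-value (one-sided, H₁ less) = 0.98839
At α=0.05: p ≥ α → fail to reject H₀

reject H₀: no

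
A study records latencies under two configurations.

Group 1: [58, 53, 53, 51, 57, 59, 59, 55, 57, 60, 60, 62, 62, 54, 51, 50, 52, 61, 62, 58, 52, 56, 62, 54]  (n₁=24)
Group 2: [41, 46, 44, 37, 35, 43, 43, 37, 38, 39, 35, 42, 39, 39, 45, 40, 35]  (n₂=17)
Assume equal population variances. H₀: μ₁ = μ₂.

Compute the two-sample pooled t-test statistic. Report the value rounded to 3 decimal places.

test statistic = 13.834

x̄₁=56.583, s₁=3.988, n₁=24
x̄₂=39.882, s₂=3.533, n₂=17
s_p² = [23·3.988² + 16·3.533²]/39 = 14.5025
SE = √(s_p²·(1/24+1/17)) = 1.2072
t = (56.583−39.882)/1.2072 = 13.8343
df = 39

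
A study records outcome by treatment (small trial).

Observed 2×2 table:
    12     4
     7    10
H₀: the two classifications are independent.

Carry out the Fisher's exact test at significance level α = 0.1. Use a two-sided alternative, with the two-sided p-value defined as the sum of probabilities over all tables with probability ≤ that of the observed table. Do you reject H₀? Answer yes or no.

Margins: r₁=16, r₂=17, c₁=19, c₂=14, n=33
p_obs = C(16,12)·C(17,7)/C(33,19); sum pmf over tables with pmf ≤ p_obs
p-value (two-sided) = 0.07986
At α=0.1: p < α → reject H₀

reject H₀: yes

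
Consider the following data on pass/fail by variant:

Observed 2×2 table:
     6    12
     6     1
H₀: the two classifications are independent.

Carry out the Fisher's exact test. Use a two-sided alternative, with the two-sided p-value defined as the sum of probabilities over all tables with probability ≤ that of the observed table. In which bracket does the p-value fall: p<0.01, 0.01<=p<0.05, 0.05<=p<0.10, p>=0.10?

p-value bracket: 0.01<=p<0.05

Margins: r₁=18, r₂=7, c₁=12, c₂=13, n=25
p_obs = C(18,6)·C(7,6)/C(25,12); sum pmf over tables with pmf ≤ p_obs
p-value (two-sided) = 0.03021
→ bracket: 0.01<=p<0.05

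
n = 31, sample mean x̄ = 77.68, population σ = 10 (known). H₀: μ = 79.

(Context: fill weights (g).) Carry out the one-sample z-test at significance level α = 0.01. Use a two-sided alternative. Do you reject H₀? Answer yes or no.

SE = σ/√n = 10/√31 = 1.7961
z = (x̄−μ₀)/SE = (77.68−79)/1.7961 = -0.7349
p-value (two-sided) = 0.46237
At α=0.01: p ≥ α → fail to reject H₀

reject H₀: no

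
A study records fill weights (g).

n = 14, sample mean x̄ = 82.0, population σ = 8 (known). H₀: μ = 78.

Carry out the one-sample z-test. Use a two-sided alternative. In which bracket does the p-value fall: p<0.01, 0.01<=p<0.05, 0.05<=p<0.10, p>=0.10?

p-value bracket: 0.05<=p<0.10

SE = σ/√n = 8/√14 = 2.1381
z = (x̄−μ₀)/SE = (82.0−78)/2.1381 = 1.8708
p-value (two-sided) = 0.06137
→ bracket: 0.05<=p<0.10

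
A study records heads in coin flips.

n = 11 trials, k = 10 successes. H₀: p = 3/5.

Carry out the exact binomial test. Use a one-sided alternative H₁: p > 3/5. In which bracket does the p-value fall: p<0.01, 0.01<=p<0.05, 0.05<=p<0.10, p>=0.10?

p-value bracket: 0.01<=p<0.05

Exact binomial: n=11, k=10, p₀=3/5=0.6000
P(X≥10) from Σ C(n,i)·p₀^i·(1−p₀)^(n−i)
p-value (one-sided, H₁ greater) = 0.03023
→ bracket: 0.01<=p<0.05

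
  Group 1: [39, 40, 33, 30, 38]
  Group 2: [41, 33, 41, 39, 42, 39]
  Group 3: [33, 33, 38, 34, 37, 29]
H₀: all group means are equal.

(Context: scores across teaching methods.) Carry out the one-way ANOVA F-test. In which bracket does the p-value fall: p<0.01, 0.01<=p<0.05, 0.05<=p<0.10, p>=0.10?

p-value bracket: 0.05<=p<0.10

Group means [36.00, 39.17, 34.00], grand mean 36.412
SSB = Σnᵢ(x̄ᵢ−x̄)² = 81.284; SSW = ΣΣ(x−x̄ᵢ)² = 178.833
MSB = 81.284/2 = 40.6422; MSW = 178.833/14 = 12.7738
F = MSB/MSW = 3.1817
df = (2, 14)
p-value (upper-tail) = 0.07260
→ bracket: 0.05<=p<0.10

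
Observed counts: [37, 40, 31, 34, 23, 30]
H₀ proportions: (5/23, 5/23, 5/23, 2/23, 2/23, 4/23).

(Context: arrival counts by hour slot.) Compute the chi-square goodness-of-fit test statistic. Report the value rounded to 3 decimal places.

n = 195; E_i = n·p_i = [42.39, 42.39, 42.39, 16.96, 16.96, 33.91]
χ² = (37−42.39)²/42.39 + (40−42.39)²/42.39 + (31−42.39)²/42.39 + (34−16.96)²/16.96 + (23−16.96)²/16.96 + (30−33.91)²/33.91 = 23.6179
df = 5

test statistic = 23.618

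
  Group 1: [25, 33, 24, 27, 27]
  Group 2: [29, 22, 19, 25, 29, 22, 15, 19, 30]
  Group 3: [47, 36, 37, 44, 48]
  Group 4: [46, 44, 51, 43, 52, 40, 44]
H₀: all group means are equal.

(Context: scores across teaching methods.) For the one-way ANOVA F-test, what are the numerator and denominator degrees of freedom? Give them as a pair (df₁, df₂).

k = 4 groups, N = 26 total
df = (k−1, N−k) = (4−1, 26−4) = (3, 22)

degrees of freedom = [3, 22]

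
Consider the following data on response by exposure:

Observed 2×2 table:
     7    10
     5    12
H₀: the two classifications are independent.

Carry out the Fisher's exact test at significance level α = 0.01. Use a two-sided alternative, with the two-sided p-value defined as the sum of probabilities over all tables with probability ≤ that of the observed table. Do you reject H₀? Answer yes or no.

reject H₀: no

Margins: r₁=17, r₂=17, c₁=12, c₂=22, n=34
p_obs = C(17,7)·C(17,5)/C(34,12); sum pmf over tables with pmf ≤ p_obs
p-value (two-sided) = 0.72068
At α=0.01: p ≥ α → fail to reject H₀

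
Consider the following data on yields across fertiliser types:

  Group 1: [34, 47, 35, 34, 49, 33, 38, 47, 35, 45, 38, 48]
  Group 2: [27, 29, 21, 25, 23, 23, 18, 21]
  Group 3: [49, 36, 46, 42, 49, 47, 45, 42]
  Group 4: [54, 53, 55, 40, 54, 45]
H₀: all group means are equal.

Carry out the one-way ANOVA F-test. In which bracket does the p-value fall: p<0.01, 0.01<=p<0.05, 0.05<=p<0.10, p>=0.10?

Group means [40.25, 23.38, 44.50, 50.17], grand mean 39.029
SSB = Σnᵢ(x̄ᵢ−x̄)² = 2962.012; SSW = ΣΣ(x−x̄ᵢ)² = 858.958
MSB = 2962.012/3 = 987.3374; MSW = 858.958/30 = 28.6319
F = MSB/MSW = 34.4838
df = (3, 30)
p-value (upper-tail) = 0.00000
→ bracket: p<0.01

p-value bracket: p<0.01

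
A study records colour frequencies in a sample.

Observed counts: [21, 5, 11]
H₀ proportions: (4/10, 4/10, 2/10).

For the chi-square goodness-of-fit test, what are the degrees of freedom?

degrees of freedom = 2

df = k − 1 = 3 − 1 = 2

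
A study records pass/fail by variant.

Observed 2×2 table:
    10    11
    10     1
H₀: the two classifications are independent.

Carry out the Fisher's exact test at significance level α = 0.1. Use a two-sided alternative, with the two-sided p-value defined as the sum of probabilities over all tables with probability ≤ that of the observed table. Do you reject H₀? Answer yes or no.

reject H₀: yes

Margins: r₁=21, r₂=11, c₁=20, c₂=12, n=32
p_obs = C(21,10)·C(11,10)/C(32,20); sum pmf over tables with pmf ≤ p_obs
p-value (two-sided) = 0.02319
At α=0.1: p < α → reject H₀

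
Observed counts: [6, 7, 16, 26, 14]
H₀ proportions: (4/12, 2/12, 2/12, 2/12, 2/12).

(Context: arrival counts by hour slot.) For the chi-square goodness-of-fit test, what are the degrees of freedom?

degrees of freedom = 4

df = k − 1 = 5 − 1 = 4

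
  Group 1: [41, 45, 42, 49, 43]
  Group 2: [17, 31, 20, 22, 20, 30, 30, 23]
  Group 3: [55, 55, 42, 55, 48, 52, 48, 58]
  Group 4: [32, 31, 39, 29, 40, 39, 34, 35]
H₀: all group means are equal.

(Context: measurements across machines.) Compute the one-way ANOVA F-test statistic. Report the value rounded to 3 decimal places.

test statistic = 48.888

Group means [44.00, 24.12, 51.62, 34.88], grand mean 38.103
SSB = Σnᵢ(x̄ᵢ−x̄)² = 3283.065; SSW = ΣΣ(x−x̄ᵢ)² = 559.625
MSB = 3283.065/3 = 1094.3549; MSW = 559.625/25 = 22.3850
F = MSB/MSW = 48.8879
df = (3, 25)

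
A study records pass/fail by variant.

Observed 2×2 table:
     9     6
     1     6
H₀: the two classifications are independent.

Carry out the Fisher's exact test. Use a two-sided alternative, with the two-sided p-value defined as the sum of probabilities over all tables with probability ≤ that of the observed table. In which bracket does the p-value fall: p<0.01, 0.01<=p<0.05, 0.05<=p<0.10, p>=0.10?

Margins: r₁=15, r₂=7, c₁=10, c₂=12, n=22
p_obs = C(15,9)·C(7,1)/C(22,10); sum pmf over tables with pmf ≤ p_obs
p-value (two-sided) = 0.07430
→ bracket: 0.05<=p<0.10

p-value bracket: 0.05<=p<0.10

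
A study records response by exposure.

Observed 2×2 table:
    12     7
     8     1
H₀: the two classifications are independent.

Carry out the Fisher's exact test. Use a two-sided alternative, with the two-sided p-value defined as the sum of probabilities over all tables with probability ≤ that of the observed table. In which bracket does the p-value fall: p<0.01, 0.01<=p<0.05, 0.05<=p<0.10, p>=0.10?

p-value bracket: p>=0.10

Margins: r₁=19, r₂=9, c₁=20, c₂=8, n=28
p_obs = C(19,12)·C(9,8)/C(28,20); sum pmf over tables with pmf ≤ p_obs
p-value (two-sided) = 0.21435
→ bracket: p>=0.10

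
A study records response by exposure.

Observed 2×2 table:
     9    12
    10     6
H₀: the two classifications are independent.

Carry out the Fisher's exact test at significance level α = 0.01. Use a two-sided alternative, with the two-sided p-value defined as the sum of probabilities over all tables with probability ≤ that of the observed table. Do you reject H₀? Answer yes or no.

reject H₀: no

Margins: r₁=21, r₂=16, c₁=19, c₂=18, n=37
p_obs = C(21,9)·C(16,10)/C(37,19); sum pmf over tables with pmf ≤ p_obs
p-value (two-sided) = 0.32454
At α=0.01: p ≥ α → fail to reject H₀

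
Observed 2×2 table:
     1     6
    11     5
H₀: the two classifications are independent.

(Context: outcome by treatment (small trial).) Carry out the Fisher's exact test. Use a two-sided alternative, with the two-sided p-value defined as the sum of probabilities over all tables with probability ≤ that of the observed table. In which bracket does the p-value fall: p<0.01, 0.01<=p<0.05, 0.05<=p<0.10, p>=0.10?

p-value bracket: 0.01<=p<0.05

Margins: r₁=7, r₂=16, c₁=12, c₂=11, n=23
p_obs = C(7,1)·C(16,11)/C(23,12); sum pmf over tables with pmf ≤ p_obs
p-value (two-sided) = 0.02719
→ bracket: 0.01<=p<0.05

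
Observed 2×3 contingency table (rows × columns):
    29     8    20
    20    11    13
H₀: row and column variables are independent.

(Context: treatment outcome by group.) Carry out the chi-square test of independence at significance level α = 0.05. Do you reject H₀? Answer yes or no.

reject H₀: no

Row totals [57, 44], col totals [49, 19, 33], n=101
χ² = (29−27.65)²/27.65 + (8−10.72)²/10.72 + (20−18.62)²/18.62 + (20−21.35)²/21.35 + (11−8.28)²/8.28 + (13−14.38)²/14.38 = 1.9710
df = 2
p-value (upper-tail) = 0.37326
At α=0.05: p ≥ α → fail to reject H₀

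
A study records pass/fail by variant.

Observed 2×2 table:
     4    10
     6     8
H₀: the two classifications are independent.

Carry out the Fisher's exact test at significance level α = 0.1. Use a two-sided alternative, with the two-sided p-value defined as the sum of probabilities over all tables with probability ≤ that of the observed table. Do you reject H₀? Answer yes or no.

Margins: r₁=14, r₂=14, c₁=10, c₂=18, n=28
p_obs = C(14,4)·C(14,6)/C(28,10); sum pmf over tables with pmf ≤ p_obs
p-value (two-sided) = 0.69458
At α=0.1: p ≥ α → fail to reject H₀

reject H₀: no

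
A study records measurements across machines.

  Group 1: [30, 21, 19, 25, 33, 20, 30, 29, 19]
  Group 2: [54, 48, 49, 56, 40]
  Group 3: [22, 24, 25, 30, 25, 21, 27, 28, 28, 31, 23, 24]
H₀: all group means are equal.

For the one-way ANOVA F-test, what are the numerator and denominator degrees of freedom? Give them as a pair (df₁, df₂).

degrees of freedom = [2, 23]

k = 3 groups, N = 26 total
df = (k−1, N−k) = (3−1, 26−3) = (2, 23)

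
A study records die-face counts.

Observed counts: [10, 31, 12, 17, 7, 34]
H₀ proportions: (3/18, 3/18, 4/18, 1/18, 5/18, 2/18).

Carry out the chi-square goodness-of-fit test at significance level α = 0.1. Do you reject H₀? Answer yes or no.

reject H₀: yes

n = 111; E_i = n·p_i = [18.50, 18.50, 24.67, 6.17, 30.83, 12.33]
χ² = (10−18.50)²/18.50 + (31−18.50)²/18.50 + (12−24.67)²/24.67 + (17−6.17)²/6.17 + (7−30.83)²/30.83 + (34−12.33)²/12.33 = 94.3730
df = 5
p-value (upper-tail) = 0.00000
At α=0.1: p < α → reject H₀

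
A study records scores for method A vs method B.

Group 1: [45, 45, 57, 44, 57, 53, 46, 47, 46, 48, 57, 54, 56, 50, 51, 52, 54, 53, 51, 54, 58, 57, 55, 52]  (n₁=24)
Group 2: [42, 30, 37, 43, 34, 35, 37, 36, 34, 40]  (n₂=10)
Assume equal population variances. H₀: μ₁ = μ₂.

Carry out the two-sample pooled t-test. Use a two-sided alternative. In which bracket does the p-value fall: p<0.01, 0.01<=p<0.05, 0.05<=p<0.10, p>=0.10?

p-value bracket: p<0.01

x̄₁=51.750, s₁=4.445, n₁=24
x̄₂=36.800, s₂=3.967, n₂=10
s_p² = [23·4.445² + 9·3.967²]/32 = 18.6281
SE = √(s_p²·(1/24+1/10)) = 1.6245
t = (51.750−36.800)/1.6245 = 9.2029
df = 32
p-value (two-sided) = 0.00000
→ bracket: p<0.01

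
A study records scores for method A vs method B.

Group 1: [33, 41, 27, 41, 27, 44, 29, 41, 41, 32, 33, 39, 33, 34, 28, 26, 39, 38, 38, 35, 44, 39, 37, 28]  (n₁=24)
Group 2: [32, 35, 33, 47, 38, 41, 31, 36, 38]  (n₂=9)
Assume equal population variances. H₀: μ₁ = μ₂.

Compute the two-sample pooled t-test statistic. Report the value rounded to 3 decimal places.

test statistic = -0.691

x̄₁=35.292, s₁=5.668, n₁=24
x̄₂=36.778, s₂=4.994, n₂=9
s_p² = [23·5.668² + 8·4.994²]/31 = 30.2746
SE = √(s_p²·(1/24+1/9)) = 2.1506
t = (35.292−36.778)/2.1506 = -0.6910
df = 31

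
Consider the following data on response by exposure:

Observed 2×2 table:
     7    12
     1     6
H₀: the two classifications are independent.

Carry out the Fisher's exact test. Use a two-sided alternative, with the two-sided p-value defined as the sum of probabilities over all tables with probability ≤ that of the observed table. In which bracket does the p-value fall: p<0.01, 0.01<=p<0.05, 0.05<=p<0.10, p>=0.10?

p-value bracket: p>=0.10

Margins: r₁=19, r₂=7, c₁=8, c₂=18, n=26
p_obs = C(19,7)·C(7,1)/C(26,8); sum pmf over tables with pmf ≤ p_obs
p-value (two-sided) = 0.37479
→ bracket: p>=0.10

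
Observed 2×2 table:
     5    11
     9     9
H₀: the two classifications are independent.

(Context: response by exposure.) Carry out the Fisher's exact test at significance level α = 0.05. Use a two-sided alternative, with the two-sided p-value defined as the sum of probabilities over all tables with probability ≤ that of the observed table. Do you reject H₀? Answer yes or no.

reject H₀: no

Margins: r₁=16, r₂=18, c₁=14, c₂=20, n=34
p_obs = C(16,5)·C(18,9)/C(34,14); sum pmf over tables with pmf ≤ p_obs
p-value (two-sided) = 0.31507
At α=0.05: p ≥ α → fail to reject H₀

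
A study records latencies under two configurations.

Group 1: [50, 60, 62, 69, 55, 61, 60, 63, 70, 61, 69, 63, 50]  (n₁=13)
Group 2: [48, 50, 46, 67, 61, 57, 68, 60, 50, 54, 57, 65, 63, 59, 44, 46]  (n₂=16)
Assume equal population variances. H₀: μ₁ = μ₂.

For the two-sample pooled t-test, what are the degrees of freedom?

degrees of freedom = 27

df = n₁ + n₂ − 2 = 13 + 16 − 2 = 27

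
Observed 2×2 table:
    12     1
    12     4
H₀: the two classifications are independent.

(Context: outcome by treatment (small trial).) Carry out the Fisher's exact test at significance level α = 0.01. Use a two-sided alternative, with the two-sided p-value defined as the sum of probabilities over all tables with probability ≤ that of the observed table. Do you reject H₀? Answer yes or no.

reject H₀: no

Margins: r₁=13, r₂=16, c₁=24, c₂=5, n=29
p_obs = C(13,12)·C(16,12)/C(29,24); sum pmf over tables with pmf ≤ p_obs
p-value (two-sided) = 0.34319
At α=0.01: p ≥ α → fail to reject H₀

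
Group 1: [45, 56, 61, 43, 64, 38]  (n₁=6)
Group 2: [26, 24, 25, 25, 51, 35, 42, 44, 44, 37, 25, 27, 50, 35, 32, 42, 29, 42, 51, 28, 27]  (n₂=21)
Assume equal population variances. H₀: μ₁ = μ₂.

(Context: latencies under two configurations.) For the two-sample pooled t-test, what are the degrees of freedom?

degrees of freedom = 25

df = n₁ + n₂ − 2 = 6 + 21 − 2 = 25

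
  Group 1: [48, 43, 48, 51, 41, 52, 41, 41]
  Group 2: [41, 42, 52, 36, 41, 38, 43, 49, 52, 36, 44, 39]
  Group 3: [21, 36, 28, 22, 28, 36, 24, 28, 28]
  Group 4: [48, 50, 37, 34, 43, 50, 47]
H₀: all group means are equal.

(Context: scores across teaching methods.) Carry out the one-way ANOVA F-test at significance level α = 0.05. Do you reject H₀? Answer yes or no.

Group means [45.62, 42.75, 27.89, 44.14], grand mean 39.944
SSB = Σnᵢ(x̄ᵢ−x̄)² = 1784.018; SSW = ΣΣ(x−x̄ᵢ)² = 973.871
MSB = 1784.018/3 = 594.6726; MSW = 973.871/32 = 30.4335
F = MSB/MSW = 19.5401
df = (3, 32)
p-value (upper-tail) = 0.00000
At α=0.05: p < α → reject H₀

reject H₀: yes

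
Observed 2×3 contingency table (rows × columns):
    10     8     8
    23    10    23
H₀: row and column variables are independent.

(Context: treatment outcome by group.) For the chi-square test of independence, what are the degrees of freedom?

df = (r−1)(c−1) = (2−1)·(3−1) = 2

degrees of freedom = 2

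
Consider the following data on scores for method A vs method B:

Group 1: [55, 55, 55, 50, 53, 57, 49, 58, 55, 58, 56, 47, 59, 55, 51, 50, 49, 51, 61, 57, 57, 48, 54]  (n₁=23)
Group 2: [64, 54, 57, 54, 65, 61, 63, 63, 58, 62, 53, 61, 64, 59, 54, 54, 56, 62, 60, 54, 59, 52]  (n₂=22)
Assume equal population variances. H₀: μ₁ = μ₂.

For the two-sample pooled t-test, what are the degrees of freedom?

degrees of freedom = 43

df = n₁ + n₂ − 2 = 23 + 22 − 2 = 43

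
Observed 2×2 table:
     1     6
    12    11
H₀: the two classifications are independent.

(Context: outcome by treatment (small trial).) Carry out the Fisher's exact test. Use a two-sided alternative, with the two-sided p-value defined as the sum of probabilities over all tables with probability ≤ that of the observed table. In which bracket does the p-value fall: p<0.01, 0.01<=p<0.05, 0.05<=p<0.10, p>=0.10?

Margins: r₁=7, r₂=23, c₁=13, c₂=17, n=30
p_obs = C(7,1)·C(23,12)/C(30,13); sum pmf over tables with pmf ≤ p_obs
p-value (two-sided) = 0.10375
→ bracket: p>=0.10

p-value bracket: p>=0.10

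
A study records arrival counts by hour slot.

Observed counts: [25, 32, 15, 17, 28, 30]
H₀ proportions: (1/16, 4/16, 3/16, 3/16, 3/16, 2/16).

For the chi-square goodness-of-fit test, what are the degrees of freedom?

df = k − 1 = 6 − 1 = 5

degrees of freedom = 5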